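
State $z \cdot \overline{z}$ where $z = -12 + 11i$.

z * conjugate(z) = |z|^2 = a^2 + b^2
= (-12)^2 + 11^2 = 265


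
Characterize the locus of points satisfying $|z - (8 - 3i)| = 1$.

|z - z0| = r describes a circle centered at z0 with radius r
Here z0 = 8 - 3i and r = 1
Locus: Circle centered at (8, -3) with radius 1


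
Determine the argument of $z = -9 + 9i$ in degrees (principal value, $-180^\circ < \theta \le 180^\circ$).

θ = arctan(b/a) = arctan(9/-9) (quadrant-adjusted) = 135°


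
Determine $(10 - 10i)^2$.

(a + bi)^2 = a^2 - b^2 + 2abi
= 10^2 - (-10)^2 + 2*10*(-10)i
= -200i


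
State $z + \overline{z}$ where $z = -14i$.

z + conjugate(z) = (a + bi) + (a - bi) = 2a
= 2 * 0 = 0


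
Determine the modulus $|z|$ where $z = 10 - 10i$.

|z| = sqrt(a^2 + b^2) = sqrt(10^2 + (-10)^2) = sqrt(200) = sqrt(200)


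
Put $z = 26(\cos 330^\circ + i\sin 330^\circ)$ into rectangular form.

a = r cos θ = 26 * sqrt(3)/2 = 13*sqrt(3)
b = r sin θ = 26 * -1/2 = -13
z = 13*sqrt(3) - 13i


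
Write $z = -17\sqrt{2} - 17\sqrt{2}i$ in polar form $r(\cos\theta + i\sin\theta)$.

r = |z| = sqrt(a^2 + b^2) = sqrt((-17*sqrt(2))^2 + (-17*sqrt(2))^2) = sqrt(578 + 578) = sqrt(1156) = 34
θ = arctan(b/a) = arctan(-24.0416/-24.0416) (quadrant-adjusted) = 225°
z = 34(cos 225° + i sin 225°)


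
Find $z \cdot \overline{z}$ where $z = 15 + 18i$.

z * conjugate(z) = |z|^2 = a^2 + b^2
= 15^2 + 18^2 = 549


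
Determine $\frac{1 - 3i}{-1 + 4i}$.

Multiply numerator and denominator by conjugate (-1 - 4i):
= (1 - 3i)(-1 - 4i) / ((-1)^2 + 4^2)
= (-13 - i) / 17
= -13/17 - (1/17)i


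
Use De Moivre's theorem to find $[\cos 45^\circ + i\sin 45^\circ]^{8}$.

By De Moivre: z^n = r^n(cos(nθ) + i sin(nθ))
= 1^8(cos(8*45°) + i sin(8*45°))
= 1(cos 0° + i sin 0°)
= 1


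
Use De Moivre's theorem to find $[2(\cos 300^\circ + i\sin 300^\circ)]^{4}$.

By De Moivre: z^n = r^n(cos(nθ) + i sin(nθ))
= 2^4(cos(4*300°) + i sin(4*300°))
= 16(cos 120° + i sin 120°)
= -8 + 8*sqrt(3)i


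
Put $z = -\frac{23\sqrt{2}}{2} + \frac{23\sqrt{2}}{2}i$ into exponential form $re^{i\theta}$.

r = |z| = sqrt((-23*sqrt(2)/2)^2 + (23*sqrt(2)/2)^2) = sqrt(529/2 + 529/2) = sqrt(529) = 23
θ = arctan(b/a) = arctan(16.2635/-16.2635) (quadrant-adjusted) = 135° = 3π/4
z = 23e^(i*3π/4)


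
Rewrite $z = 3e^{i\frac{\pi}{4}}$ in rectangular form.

a = r cos θ = 3 * sqrt(2)/2 = 3*sqrt(2)/2
b = r sin θ = 3 * sqrt(2)/2 = 3*sqrt(2)/2
z = 3*sqrt(2)/2 + (3*sqrt(2)/2)i


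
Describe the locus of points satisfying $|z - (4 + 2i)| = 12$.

|z - z0| = r describes a circle centered at z0 with radius r
Here z0 = 4 + 2i and r = 12
Locus: Circle centered at (4, 2) with radius 12


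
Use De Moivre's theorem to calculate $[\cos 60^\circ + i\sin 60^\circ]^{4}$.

By De Moivre: z^n = r^n(cos(nθ) + i sin(nθ))
= 1^4(cos(4*60°) + i sin(4*60°))
= 1(cos 240° + i sin 240°)
= -1/2 - (sqrt(3)/2)i


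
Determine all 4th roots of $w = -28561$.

|w| = 28561, arg(w) = 180°
Root modulus = 28561^(1/4) = 13
Root arguments: θ_k = (180° + 360°k)/4 for k = 0, 1, ..., 3
Roots: 13*sqrt(2)/2 + (13*sqrt(2)/2)i, -13*sqrt(2)/2 + (13*sqrt(2)/2)i, -13*sqrt(2)/2 - (13*sqrt(2)/2)i, 13*sqrt(2)/2 - (13*sqrt(2)/2)i


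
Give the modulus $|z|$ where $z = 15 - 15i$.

|z| = sqrt(a^2 + b^2) = sqrt(15^2 + (-15)^2) = sqrt(450) = sqrt(450)


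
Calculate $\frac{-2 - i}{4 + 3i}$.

Multiply numerator and denominator by conjugate (4 - 3i):
= (-2 - i)(4 - 3i) / (4^2 + 3^2)
= (-11 + 2i) / 25
= -11/25 + (2/25)i


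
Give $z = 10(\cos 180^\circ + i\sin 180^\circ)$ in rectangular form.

a = r cos θ = 10 * -1 = -10
b = r sin θ = 10 * 0 = 0
z = -10


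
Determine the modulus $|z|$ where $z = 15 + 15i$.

|z| = sqrt(a^2 + b^2) = sqrt(15^2 + 15^2) = sqrt(450) = sqrt(450)


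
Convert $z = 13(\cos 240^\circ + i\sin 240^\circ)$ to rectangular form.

a = r cos θ = 13 * -1/2 = -13/2
b = r sin θ = 13 * -sqrt(3)/2 = -13*sqrt(3)/2
z = -13/2 - (13*sqrt(3)/2)i


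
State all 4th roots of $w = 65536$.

|w| = 65536, arg(w) = 0°
Root modulus = 65536^(1/4) = 16
Root arguments: θ_k = (0° + 360°k)/4 for k = 0, 1, ..., 3
Roots: 16, 16i, -16, -16i


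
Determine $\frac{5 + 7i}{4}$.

Divisor is real, so divide each part by 4:
= 5/4 + (7/4)i


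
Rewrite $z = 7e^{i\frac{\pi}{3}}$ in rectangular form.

a = r cos θ = 7 * 1/2 = 7/2
b = r sin θ = 7 * sqrt(3)/2 = 7*sqrt(3)/2
z = 7/2 + (7*sqrt(3)/2)i


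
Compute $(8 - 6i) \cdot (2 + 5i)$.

(a1*a2 - b1*b2) + (a1*b2 + b1*a2)i
= (16 - (-30)) + (40 + (-12))i
= 46 + 28i


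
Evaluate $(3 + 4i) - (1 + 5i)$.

(3 - 1) + (4 - 5)i = 2 - i


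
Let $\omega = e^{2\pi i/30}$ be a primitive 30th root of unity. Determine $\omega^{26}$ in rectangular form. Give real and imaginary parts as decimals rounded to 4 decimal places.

ω^26 = e^(2πi·26/30) = e^(i·26π/15)
= cos(26π/15) + i sin(26π/15)
= 0.6691 - 0.7431i


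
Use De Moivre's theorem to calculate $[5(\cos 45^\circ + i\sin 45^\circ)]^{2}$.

By De Moivre: z^n = r^n(cos(nθ) + i sin(nθ))
= 5^2(cos(2*45°) + i sin(2*45°))
= 25(cos 90° + i sin 90°)
= 25i


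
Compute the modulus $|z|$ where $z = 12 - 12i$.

|z| = sqrt(a^2 + b^2) = sqrt(12^2 + (-12)^2) = sqrt(288) = sqrt(288)


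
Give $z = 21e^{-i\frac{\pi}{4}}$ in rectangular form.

a = r cos θ = 21 * sqrt(2)/2 = 21*sqrt(2)/2
b = r sin θ = 21 * -sqrt(2)/2 = -21*sqrt(2)/2
z = 21*sqrt(2)/2 - (21*sqrt(2)/2)i


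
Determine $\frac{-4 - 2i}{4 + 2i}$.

Multiply numerator and denominator by conjugate (4 - 2i):
= (-4 - 2i)(4 - 2i) / (4^2 + 2^2)
= (-20) / 20
= -1


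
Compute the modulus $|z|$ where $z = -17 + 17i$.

|z| = sqrt(a^2 + b^2) = sqrt((-17)^2 + 17^2) = sqrt(578) = sqrt(578)


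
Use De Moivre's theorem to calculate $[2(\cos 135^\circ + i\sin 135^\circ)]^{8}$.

By De Moivre: z^n = r^n(cos(nθ) + i sin(nθ))
= 2^8(cos(8*135°) + i sin(8*135°))
= 256(cos 0° + i sin 0°)
= 256


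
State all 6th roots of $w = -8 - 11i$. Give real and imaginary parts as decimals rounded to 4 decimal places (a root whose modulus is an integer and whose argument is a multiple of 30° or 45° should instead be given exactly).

|w| = sqrt(185) ≈ 13.601471, arg(w) ≈ 233.972627°
Root modulus = sqrt(185)^(1/6) ≈ 1.545009
Root arguments: θ_k = (arg(w) + 360°k)/6 for k = 0, 1, ..., 5
Compute each root as (root modulus)(cos θ_k + i sin θ_k) using full-precision intermediates, then round to 4 decimal places.
Roots: 1.2008 + 0.9722i, -0.2416 + 1.5260i, -1.4423 + 0.5538i, -1.2008 - 0.9722i, 0.2416 - 1.5260i, 1.4423 - 0.5538i


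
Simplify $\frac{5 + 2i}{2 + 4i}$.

Multiply numerator and denominator by conjugate (2 - 4i):
= (5 + 2i)(2 - 4i) / (2^2 + 4^2)
= (18 - 16i) / 20
Divide through by 2: (9 - 8i) / 10
= 9/10 - (4/5)i


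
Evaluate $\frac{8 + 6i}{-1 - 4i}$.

Multiply numerator and denominator by conjugate (-1 + 4i):
= (8 + 6i)(-1 + 4i) / ((-1)^2 + (-4)^2)
= (-32 + 26i) / 17
= -32/17 + (26/17)i


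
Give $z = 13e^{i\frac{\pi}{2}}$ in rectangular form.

a = r cos θ = 13 * 0 = 0
b = r sin θ = 13 * 1 = 13
z = 13i


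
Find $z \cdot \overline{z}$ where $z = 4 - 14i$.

z * conjugate(z) = |z|^2 = a^2 + b^2
= 4^2 + (-14)^2 = 212


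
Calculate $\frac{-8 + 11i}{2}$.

Divisor is real, so divide each part by 2:
= -4 + (11/2)i


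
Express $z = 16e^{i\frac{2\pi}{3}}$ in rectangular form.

a = r cos θ = 16 * -1/2 = -8
b = r sin θ = 16 * sqrt(3)/2 = 8*sqrt(3)
z = -8 + 8*sqrt(3)i


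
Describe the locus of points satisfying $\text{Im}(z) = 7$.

Im(z) = y where z = x + yi; the equation y = 7 is satisfied by all points with that y-coordinate
Locus: Horizontal line y = 7


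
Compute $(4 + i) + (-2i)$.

(4 + 0) + (1 + (-2))i = 4 - i


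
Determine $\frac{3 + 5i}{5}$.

Divisor is real, so divide each part by 5:
= 3/5 + i


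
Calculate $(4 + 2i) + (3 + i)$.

(4 + 3) + (2 + 1)i = 7 + 3i


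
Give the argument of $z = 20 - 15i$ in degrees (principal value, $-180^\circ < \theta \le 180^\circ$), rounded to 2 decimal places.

θ = arctan(b/a) = arctan(-15/20) (quadrant-adjusted) = -36.87°


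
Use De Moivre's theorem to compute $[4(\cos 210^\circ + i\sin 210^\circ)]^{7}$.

By De Moivre: z^n = r^n(cos(nθ) + i sin(nθ))
= 4^7(cos(7*210°) + i sin(7*210°))
= 16384(cos 30° + i sin 30°)
= 8192*sqrt(3) + 8192i


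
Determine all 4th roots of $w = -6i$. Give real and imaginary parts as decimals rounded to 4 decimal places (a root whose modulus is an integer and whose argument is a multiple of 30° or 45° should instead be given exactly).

|w| = 6, arg(w) = 270°
Root modulus = 6^(1/4) ≈ 1.565085
Root arguments: θ_k = (270° + 360°k)/4 for k = 0, 1, ..., 3
Compute each root as (root modulus)(cos θ_k + i sin θ_k) using full-precision intermediates, then round to 4 decimal places.
Roots: 0.5989 + 1.4459i, -1.4459 + 0.5989i, -0.5989 - 1.4459i, 1.4459 - 0.5989i


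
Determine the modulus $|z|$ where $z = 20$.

|z| = sqrt(a^2 + b^2) = sqrt(20^2 + 0^2) = sqrt(400) = 20


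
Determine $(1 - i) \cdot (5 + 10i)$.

(a1*a2 - b1*b2) + (a1*b2 + b1*a2)i
= (5 - (-10)) + (10 + (-5))i
= 15 + 5i


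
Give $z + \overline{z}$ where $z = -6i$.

z + conjugate(z) = (a + bi) + (a - bi) = 2a
= 2 * 0 = 0


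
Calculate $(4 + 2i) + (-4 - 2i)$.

(4 + (-4)) + (2 + (-2))i = 0


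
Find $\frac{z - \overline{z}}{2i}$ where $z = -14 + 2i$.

z - conjugate(z) = 2bi
(z - conjugate(z))/(2i) = 2bi/(2i) = b = 2


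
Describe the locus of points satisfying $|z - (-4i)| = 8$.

|z - z0| = r describes a circle centered at z0 with radius r
Here z0 = -4i and r = 8
Locus: Circle centered at (0, -4) with radius 8


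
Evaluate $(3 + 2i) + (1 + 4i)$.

(3 + 1) + (2 + 4)i = 4 + 6i


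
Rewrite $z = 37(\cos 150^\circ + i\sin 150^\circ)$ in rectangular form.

a = r cos θ = 37 * -sqrt(3)/2 = -37*sqrt(3)/2
b = r sin θ = 37 * 1/2 = 37/2
z = -37*sqrt(3)/2 + (37/2)i


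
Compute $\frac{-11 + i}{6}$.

Divisor is real, so divide each part by 6:
= -11/6 + (1/6)i


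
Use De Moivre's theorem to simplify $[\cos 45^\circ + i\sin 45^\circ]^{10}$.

By De Moivre: z^n = r^n(cos(nθ) + i sin(nθ))
= 1^10(cos(10*45°) + i sin(10*45°))
= 1(cos 90° + i sin 90°)
= i


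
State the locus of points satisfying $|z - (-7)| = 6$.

|z - z0| = r describes a circle centered at z0 with radius r
Here z0 = -7 and r = 6
Locus: Circle centered at (-7, 0) with radius 6


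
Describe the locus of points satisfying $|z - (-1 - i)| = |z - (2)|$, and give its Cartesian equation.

|z - z1| = |z - z2| means z is equidistant from z1 and z2,
i.e. the perpendicular bisector of the segment from (-1, -1) to (2, 0) (midpoint (1/2, -1/2)).
With z = x + yi, square both sides:
(x - (-1))^2 + (y - (-1))^2 = (x - 2)^2 + (y - 0)^2
The x^2 and y^2 terms cancel: 6x + 2y = 4 - 2 = 2
Simplify: 3x + y = 1
Locus: Perpendicular bisector of the segment from (-1, -1) to (2, 0): the line 3x + y = 1


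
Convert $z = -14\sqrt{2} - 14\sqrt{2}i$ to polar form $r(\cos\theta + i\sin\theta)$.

r = |z| = sqrt(a^2 + b^2) = sqrt((-14*sqrt(2))^2 + (-14*sqrt(2))^2) = sqrt(392 + 392) = sqrt(784) = 28
θ = arctan(b/a) = arctan(-19.799/-19.799) (quadrant-adjusted) = 225°
z = 28(cos 225° + i sin 225°)


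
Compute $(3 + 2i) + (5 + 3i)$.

(3 + 5) + (2 + 3)i = 8 + 5i


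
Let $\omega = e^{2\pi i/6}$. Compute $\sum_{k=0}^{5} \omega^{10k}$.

Let ζ = ω^10 = e^(2πi·10/6). Since 6 ∤ 10, ζ ≠ 1.
Sum = Σ_{k=0}^{5} ζ^k = (ζ^6 - 1)/(ζ - 1) = (ω^{10·6} - 1)/(ζ - 1) = (1 - 1)/(ζ - 1) = 0


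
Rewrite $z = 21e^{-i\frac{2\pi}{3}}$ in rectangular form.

a = r cos θ = 21 * -1/2 = -21/2
b = r sin θ = 21 * -sqrt(3)/2 = -21*sqrt(3)/2
z = -21/2 - (21*sqrt(3)/2)i


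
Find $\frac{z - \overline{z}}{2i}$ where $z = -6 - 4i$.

z - conjugate(z) = 2bi
(z - conjugate(z))/(2i) = 2bi/(2i) = b = -4


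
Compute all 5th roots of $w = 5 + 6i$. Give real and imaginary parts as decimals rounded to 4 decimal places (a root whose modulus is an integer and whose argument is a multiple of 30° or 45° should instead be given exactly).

|w| = sqrt(61) ≈ 7.810250, arg(w) ≈ 50.194429°
Root modulus = sqrt(61)^(1/5) ≈ 1.508457
Root arguments: θ_k = (arg(w) + 360°k)/5 for k = 0, 1, ..., 4
Compute each root as (root modulus)(cos θ_k + i sin θ_k) using full-precision intermediates, then round to 4 decimal places.
Roots: 1.4854 + 0.2629i, 0.2089 + 1.4939i, -1.3562 + 0.6603i, -1.0471 - 1.0858i, 0.7091 - 1.3314i


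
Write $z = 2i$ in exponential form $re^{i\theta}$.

r = |z| = sqrt((0)^2 + (2)^2) = sqrt(0 + 4) = sqrt(4) = 2
a = 0 and b > 0, so z lies on the positive imaginary axis: θ = 90° = π/2
z = 2e^(i*π/2)


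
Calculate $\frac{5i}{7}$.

Divisor is real, so divide each part by 7:
= 0 + (5/7)i


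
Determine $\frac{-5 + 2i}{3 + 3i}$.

Multiply numerator and denominator by conjugate (3 - 3i):
= (-5 + 2i)(3 - 3i) / (3^2 + 3^2)
= (-9 + 21i) / 18
Divide through by 3: (-3 + 7i) / 6
= -1/2 + (7/6)i


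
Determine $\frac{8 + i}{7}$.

Divisor is real, so divide each part by 7:
= 8/7 + (1/7)i


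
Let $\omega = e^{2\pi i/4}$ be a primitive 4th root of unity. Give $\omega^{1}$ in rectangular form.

ω^1 = e^(2πi·1/4) = e^(i·1π/2)
= cos(1π/2) + i sin(1π/2)
= i


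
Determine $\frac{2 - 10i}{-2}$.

Divisor is real, so divide each part by -2:
= -1 + 5i


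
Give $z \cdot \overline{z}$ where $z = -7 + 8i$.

z * conjugate(z) = |z|^2 = a^2 + b^2
= (-7)^2 + 8^2 = 113


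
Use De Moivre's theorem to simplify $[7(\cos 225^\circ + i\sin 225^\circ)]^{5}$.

By De Moivre: z^n = r^n(cos(nθ) + i sin(nθ))
= 7^5(cos(5*225°) + i sin(5*225°))
= 16807(cos 45° + i sin 45°)
= 16807*sqrt(2)/2 + (16807*sqrt(2)/2)i


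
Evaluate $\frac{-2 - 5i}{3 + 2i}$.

Multiply numerator and denominator by conjugate (3 - 2i):
= (-2 - 5i)(3 - 2i) / (3^2 + 2^2)
= (-16 - 11i) / 13
= -16/13 - (11/13)i


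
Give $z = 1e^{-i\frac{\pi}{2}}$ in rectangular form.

a = r cos θ = 1 * 0 = 0
b = r sin θ = 1 * -1 = -1
z = -i


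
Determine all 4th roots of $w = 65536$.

|w| = 65536, arg(w) = 0°
Root modulus = 65536^(1/4) = 16
Root arguments: θ_k = (0° + 360°k)/4 for k = 0, 1, ..., 3
Roots: 16, 16i, -16, -16i


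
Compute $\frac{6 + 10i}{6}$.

Divisor is real, so divide each part by 6:
= 1 + (5/3)i


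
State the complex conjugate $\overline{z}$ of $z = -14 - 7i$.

If z = a + bi, then conjugate(z) = a - bi
conjugate(-14 - 7i) = -14 + 7i


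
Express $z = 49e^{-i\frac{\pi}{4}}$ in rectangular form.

a = r cos θ = 49 * sqrt(2)/2 = 49*sqrt(2)/2
b = r sin θ = 49 * -sqrt(2)/2 = -49*sqrt(2)/2
z = 49*sqrt(2)/2 - (49*sqrt(2)/2)i


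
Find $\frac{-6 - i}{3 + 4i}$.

Multiply numerator and denominator by conjugate (3 - 4i):
= (-6 - i)(3 - 4i) / (3^2 + 4^2)
= (-22 + 21i) / 25
= -22/25 + (21/25)i


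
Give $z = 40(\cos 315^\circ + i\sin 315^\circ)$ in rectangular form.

a = r cos θ = 40 * sqrt(2)/2 = 20*sqrt(2)
b = r sin θ = 40 * -sqrt(2)/2 = -20*sqrt(2)
z = 20*sqrt(2) - 20*sqrt(2)i


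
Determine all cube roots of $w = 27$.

|w| = 27, arg(w) = 0°
Root modulus = 27^(1/3) = 3
Root arguments: θ_k = (0° + 360°k)/3 for k = 0, 1, ..., 2
Roots: 3, -3/2 + (3*sqrt(3)/2)i, -3/2 - (3*sqrt(3)/2)i


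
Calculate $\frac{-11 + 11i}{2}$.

Divisor is real, so divide each part by 2:
= -11/2 + (11/2)i


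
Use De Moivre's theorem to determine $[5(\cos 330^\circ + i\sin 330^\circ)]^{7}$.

By De Moivre: z^n = r^n(cos(nθ) + i sin(nθ))
= 5^7(cos(7*330°) + i sin(7*330°))
= 78125(cos 150° + i sin 150°)
= -78125*sqrt(3)/2 + (78125/2)i


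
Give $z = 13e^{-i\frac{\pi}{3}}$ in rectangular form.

a = r cos θ = 13 * 1/2 = 13/2
b = r sin θ = 13 * -sqrt(3)/2 = -13*sqrt(3)/2
z = 13/2 - (13*sqrt(3)/2)i


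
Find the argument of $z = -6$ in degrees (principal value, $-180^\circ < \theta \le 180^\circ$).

b = 0 and a < 0, so z lies on the negative real axis: θ = 180°


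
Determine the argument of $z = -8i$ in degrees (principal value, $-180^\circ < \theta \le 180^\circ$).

a = 0 and b < 0, so z lies on the negative imaginary axis: θ = -90°


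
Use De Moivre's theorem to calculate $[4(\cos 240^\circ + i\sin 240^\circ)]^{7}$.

By De Moivre: z^n = r^n(cos(nθ) + i sin(nθ))
= 4^7(cos(7*240°) + i sin(7*240°))
= 16384(cos 240° + i sin 240°)
= -8192 - 8192*sqrt(3)i


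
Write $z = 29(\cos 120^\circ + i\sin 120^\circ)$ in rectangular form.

a = r cos θ = 29 * -1/2 = -29/2
b = r sin θ = 29 * sqrt(3)/2 = 29*sqrt(3)/2
z = -29/2 + (29*sqrt(3)/2)i


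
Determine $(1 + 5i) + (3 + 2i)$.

(1 + 3) + (5 + 2)i = 4 + 7i


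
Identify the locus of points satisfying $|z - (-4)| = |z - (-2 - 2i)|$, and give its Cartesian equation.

|z - z1| = |z - z2| means z is equidistant from z1 and z2,
i.e. the perpendicular bisector of the segment from (-4, 0) to (-2, -2) (midpoint (-3, -1)).
With z = x + yi, square both sides:
(x - (-4))^2 + (y - 0)^2 = (x - (-2))^2 + (y - (-2))^2
The x^2 and y^2 terms cancel: 4x + (-4)y = 8 - 16 = -8
Simplify: x - y = -2
Locus: Perpendicular bisector of the segment from (-4, 0) to (-2, -2): the line x - y = -2


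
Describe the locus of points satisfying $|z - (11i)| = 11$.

|z - z0| = r describes a circle centered at z0 with radius r
Here z0 = 11i and r = 11
Locus: Circle centered at (0, 11) with radius 11


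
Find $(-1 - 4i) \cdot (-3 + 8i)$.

(a1*a2 - b1*b2) + (a1*b2 + b1*a2)i
= (3 - (-32)) + (-8 + 12)i
= 35 + 4i


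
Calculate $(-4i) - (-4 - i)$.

(0 - (-4)) + (-4 - (-1))i = 4 - 3i


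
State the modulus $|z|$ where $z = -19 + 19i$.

|z| = sqrt(a^2 + b^2) = sqrt((-19)^2 + 19^2) = sqrt(722) = sqrt(722)


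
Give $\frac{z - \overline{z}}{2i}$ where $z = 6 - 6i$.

z - conjugate(z) = 2bi
(z - conjugate(z))/(2i) = 2bi/(2i) = b = -6


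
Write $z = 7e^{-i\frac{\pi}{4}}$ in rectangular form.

a = r cos θ = 7 * sqrt(2)/2 = 7*sqrt(2)/2
b = r sin θ = 7 * -sqrt(2)/2 = -7*sqrt(2)/2
z = 7*sqrt(2)/2 - (7*sqrt(2)/2)i


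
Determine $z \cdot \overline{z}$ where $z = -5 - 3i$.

z * conjugate(z) = |z|^2 = a^2 + b^2
= (-5)^2 + (-3)^2 = 34


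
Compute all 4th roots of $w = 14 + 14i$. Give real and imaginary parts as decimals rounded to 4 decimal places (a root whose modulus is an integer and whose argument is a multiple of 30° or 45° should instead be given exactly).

|w| = sqrt(392) ≈ 19.798990, arg(w) = 45°
Root modulus = sqrt(392)^(1/4) ≈ 2.109409
Root arguments: θ_k = (45° + 360°k)/4 for k = 0, 1, ..., 3
Compute each root as (root modulus)(cos θ_k + i sin θ_k) using full-precision intermediates, then round to 4 decimal places.
Roots: 2.0689 + 0.4115i, -0.4115 + 2.0689i, -2.0689 - 0.4115i, 0.4115 - 2.0689i


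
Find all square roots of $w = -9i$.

|w| = 9, arg(w) = 270°
Root modulus = 9^(1/2) = 3
Root arguments: θ_k = (270° + 360°k)/2 for k = 0, 1, ..., 1
Roots: -3*sqrt(2)/2 + (3*sqrt(2)/2)i, 3*sqrt(2)/2 - (3*sqrt(2)/2)i


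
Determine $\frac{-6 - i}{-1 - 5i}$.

Multiply numerator and denominator by conjugate (-1 + 5i):
= (-6 - i)(-1 + 5i) / ((-1)^2 + (-5)^2)
= (11 - 29i) / 26
= 11/26 - (29/26)i


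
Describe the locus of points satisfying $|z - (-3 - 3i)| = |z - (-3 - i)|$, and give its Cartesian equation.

|z - z1| = |z - z2| means z is equidistant from z1 and z2,
i.e. the perpendicular bisector of the segment from (-3, -3) to (-3, -1) (midpoint (-3, -2)).
With z = x + yi, square both sides:
(x - (-3))^2 + (y - (-3))^2 = (x - (-3))^2 + (y - (-1))^2
The x^2 and y^2 terms cancel: 0x + 4y = 10 - 18 = -8
Simplify: y = -2
Locus: Perpendicular bisector of the segment from (-3, -3) to (-3, -1): the line y = -2


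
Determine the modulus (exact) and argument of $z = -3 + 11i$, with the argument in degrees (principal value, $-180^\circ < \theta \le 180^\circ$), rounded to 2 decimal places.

|z| = sqrt((-3)^2 + 11^2) = sqrt(130)
arg(z) = arctan(b/a) = arctan(11/-3) (quadrant-adjusted) = 105.26°


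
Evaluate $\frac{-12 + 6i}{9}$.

Divisor is real, so divide each part by 9:
= -4/3 + (2/3)i


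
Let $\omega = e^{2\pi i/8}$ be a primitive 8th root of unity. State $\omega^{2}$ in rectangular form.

ω^2 = e^(2πi·2/8) = e^(i·1π/2)
= cos(1π/2) + i sin(1π/2)
= i


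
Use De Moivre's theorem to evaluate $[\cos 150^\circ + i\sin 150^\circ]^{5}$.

By De Moivre: z^n = r^n(cos(nθ) + i sin(nθ))
= 1^5(cos(5*150°) + i sin(5*150°))
= 1(cos 30° + i sin 30°)
= sqrt(3)/2 + (1/2)i


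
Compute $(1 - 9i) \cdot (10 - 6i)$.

(a1*a2 - b1*b2) + (a1*b2 + b1*a2)i
= (10 - 54) + (-6 + (-90))i
= -44 - 96i


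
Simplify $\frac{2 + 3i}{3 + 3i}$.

Multiply numerator and denominator by conjugate (3 - 3i):
= (2 + 3i)(3 - 3i) / (3^2 + 3^2)
= (15 + 3i) / 18
Divide through by 3: (5 + i) / 6
= 5/6 + (1/6)i


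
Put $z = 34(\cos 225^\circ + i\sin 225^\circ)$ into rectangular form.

a = r cos θ = 34 * -sqrt(2)/2 = -17*sqrt(2)
b = r sin θ = 34 * -sqrt(2)/2 = -17*sqrt(2)
z = -17*sqrt(2) - 17*sqrt(2)i


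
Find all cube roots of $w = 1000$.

|w| = 1000, arg(w) = 0°
Root modulus = 1000^(1/3) = 10
Root arguments: θ_k = (0° + 360°k)/3 for k = 0, 1, ..., 2
Roots: 10, -5 + 5*sqrt(3)i, -5 - 5*sqrt(3)i


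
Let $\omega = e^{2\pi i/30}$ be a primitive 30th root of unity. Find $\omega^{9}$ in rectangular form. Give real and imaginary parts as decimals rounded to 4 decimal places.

ω^9 = e^(2πi·9/30) = e^(i·3π/5)
= cos(3π/5) + i sin(3π/5)
= -0.3090 + 0.9511i


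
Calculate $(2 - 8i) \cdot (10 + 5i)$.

(a1*a2 - b1*b2) + (a1*b2 + b1*a2)i
= (20 - (-40)) + (10 + (-80))i
= 60 - 70i


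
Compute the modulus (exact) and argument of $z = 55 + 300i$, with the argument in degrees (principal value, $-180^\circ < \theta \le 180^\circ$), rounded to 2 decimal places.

|z| = sqrt(55^2 + 300^2) = 305
arg(z) = arctan(b/a) = arctan(300/55) (quadrant-adjusted) = 79.61°


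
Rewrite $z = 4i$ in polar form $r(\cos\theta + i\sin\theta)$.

r = |z| = sqrt(a^2 + b^2) = sqrt((0)^2 + (4)^2) = sqrt(0 + 16) = sqrt(16) = 4
a = 0 and b > 0, so z lies on the positive imaginary axis: θ = 90°
z = 4(cos 90° + i sin 90°)


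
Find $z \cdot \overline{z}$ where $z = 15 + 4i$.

z * conjugate(z) = |z|^2 = a^2 + b^2
= 15^2 + 4^2 = 241


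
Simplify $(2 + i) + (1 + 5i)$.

(2 + 1) + (1 + 5)i = 3 + 6i


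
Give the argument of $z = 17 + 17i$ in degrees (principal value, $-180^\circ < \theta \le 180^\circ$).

θ = arctan(b/a) = arctan(17/17) (quadrant-adjusted) = 45°


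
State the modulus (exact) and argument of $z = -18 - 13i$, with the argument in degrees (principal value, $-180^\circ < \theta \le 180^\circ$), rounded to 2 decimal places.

|z| = sqrt((-18)^2 + (-13)^2) = sqrt(493)
arg(z) = arctan(b/a) = arctan(-13/-18) (quadrant-adjusted) = -144.16°


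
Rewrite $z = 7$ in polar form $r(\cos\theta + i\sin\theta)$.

r = |z| = sqrt(a^2 + b^2) = sqrt((7)^2 + (0)^2) = sqrt(49 + 0) = sqrt(49) = 7
b = 0 and a > 0, so z lies on the positive real axis: θ = 0°
z = 7(cos 0° + i sin 0°)


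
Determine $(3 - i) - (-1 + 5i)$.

(3 - (-1)) + (-1 - 5)i = 4 - 6i


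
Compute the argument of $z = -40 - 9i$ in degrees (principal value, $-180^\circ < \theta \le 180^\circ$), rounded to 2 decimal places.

θ = arctan(b/a) = arctan(-9/-40) (quadrant-adjusted) = -167.32°


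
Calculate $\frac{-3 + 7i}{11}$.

Divisor is real, so divide each part by 11:
= -3/11 + (7/11)i


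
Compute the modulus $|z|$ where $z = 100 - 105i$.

|z| = sqrt(a^2 + b^2) = sqrt(100^2 + (-105)^2) = sqrt(21025) = 145


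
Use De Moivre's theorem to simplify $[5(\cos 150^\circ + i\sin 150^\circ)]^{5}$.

By De Moivre: z^n = r^n(cos(nθ) + i sin(nθ))
= 5^5(cos(5*150°) + i sin(5*150°))
= 3125(cos 30° + i sin 30°)
= 3125*sqrt(3)/2 + (3125/2)i


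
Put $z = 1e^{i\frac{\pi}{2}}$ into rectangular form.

a = r cos θ = 1 * 0 = 0
b = r sin θ = 1 * 1 = 1
z = i


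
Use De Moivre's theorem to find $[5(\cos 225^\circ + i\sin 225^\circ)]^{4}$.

By De Moivre: z^n = r^n(cos(nθ) + i sin(nθ))
= 5^4(cos(4*225°) + i sin(4*225°))
= 625(cos 180° + i sin 180°)
= -625


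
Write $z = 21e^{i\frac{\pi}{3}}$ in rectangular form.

a = r cos θ = 21 * 1/2 = 21/2
b = r sin θ = 21 * sqrt(3)/2 = 21*sqrt(3)/2
z = 21/2 + (21*sqrt(3)/2)i


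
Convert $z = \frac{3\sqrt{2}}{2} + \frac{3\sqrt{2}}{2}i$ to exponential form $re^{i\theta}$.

r = |z| = sqrt((3*sqrt(2)/2)^2 + (3*sqrt(2)/2)^2) = sqrt(9/2 + 9/2) = sqrt(9) = 3
θ = arctan(b/a) = arctan(2.1213/2.1213) (quadrant-adjusted) = 45° = π/4
z = 3e^(i*π/4)


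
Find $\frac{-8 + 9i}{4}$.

Divisor is real, so divide each part by 4:
= -2 + (9/4)i


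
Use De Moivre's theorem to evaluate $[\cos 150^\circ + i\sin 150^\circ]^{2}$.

By De Moivre: z^n = r^n(cos(nθ) + i sin(nθ))
= 1^2(cos(2*150°) + i sin(2*150°))
= 1(cos 300° + i sin 300°)
= 1/2 - (sqrt(3)/2)i


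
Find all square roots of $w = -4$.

|w| = 4, arg(w) = 180°
Root modulus = 4^(1/2) = 2
Root arguments: θ_k = (180° + 360°k)/2 for k = 0, 1, ..., 1
Roots: 2i, -2i


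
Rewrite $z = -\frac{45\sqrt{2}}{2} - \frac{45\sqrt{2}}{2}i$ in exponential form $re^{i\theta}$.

r = |z| = sqrt((-45*sqrt(2)/2)^2 + (-45*sqrt(2)/2)^2) = sqrt(2025/2 + 2025/2) = sqrt(2025) = 45
θ = arctan(b/a) = arctan(-31.8198/-31.8198) (quadrant-adjusted) = 225° = 5π/4
z = 45e^(i*5π/4)


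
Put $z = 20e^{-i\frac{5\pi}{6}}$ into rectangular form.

a = r cos θ = 20 * -sqrt(3)/2 = -10*sqrt(3)
b = r sin θ = 20 * -1/2 = -10
z = -10*sqrt(3) - 10i


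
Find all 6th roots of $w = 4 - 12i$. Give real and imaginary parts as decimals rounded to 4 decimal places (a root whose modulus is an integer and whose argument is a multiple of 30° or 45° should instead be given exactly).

|w| = sqrt(160) ≈ 12.649111, arg(w) ≈ 288.434949°
Root modulus = sqrt(160)^(1/6) ≈ 1.526429
Root arguments: θ_k = (arg(w) + 360°k)/6 for k = 0, 1, ..., 5
Compute each root as (root modulus)(cos θ_k + i sin θ_k) using full-precision intermediates, then round to 4 decimal places.
Roots: 1.0199 + 1.1356i, -0.4735 + 1.4511i, -1.4935 + 0.3155i, -1.0199 - 1.1356i, 0.4735 - 1.4511i, 1.4935 - 0.3155i


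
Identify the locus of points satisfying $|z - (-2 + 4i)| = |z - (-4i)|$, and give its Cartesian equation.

|z - z1| = |z - z2| means z is equidistant from z1 and z2,
i.e. the perpendicular bisector of the segment from (-2, 4) to (0, -4) (midpoint (-1, 0)).
With z = x + yi, square both sides:
(x - (-2))^2 + (y - 4)^2 = (x - 0)^2 + (y - (-4))^2
The x^2 and y^2 terms cancel: 4x + (-16)y = 16 - 20 = -4
Simplify: x - 4y = -1
Locus: Perpendicular bisector of the segment from (-2, 4) to (0, -4): the line x - 4y = -1


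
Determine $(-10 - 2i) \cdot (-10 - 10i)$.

(a1*a2 - b1*b2) + (a1*b2 + b1*a2)i
= (100 - 20) + (100 + 20)i
= 80 + 120i


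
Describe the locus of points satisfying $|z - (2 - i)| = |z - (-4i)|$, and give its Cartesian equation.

|z - z1| = |z - z2| means z is equidistant from z1 and z2,
i.e. the perpendicular bisector of the segment from (2, -1) to (0, -4) (midpoint (1, -5/2)).
With z = x + yi, square both sides:
(x - 2)^2 + (y - (-1))^2 = (x - 0)^2 + (y - (-4))^2
The x^2 and y^2 terms cancel: -4x + (-6)y = 16 - 5 = 11
Simplify: 4x + 6y = -11
Locus: Perpendicular bisector of the segment from (2, -1) to (0, -4): the line 4x + 6y = -11


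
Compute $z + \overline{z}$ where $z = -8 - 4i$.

z + conjugate(z) = (a + bi) + (a - bi) = 2a
= 2 * (-8) = -16


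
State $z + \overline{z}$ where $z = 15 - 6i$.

z + conjugate(z) = (a + bi) + (a - bi) = 2a
= 2 * 15 = 30


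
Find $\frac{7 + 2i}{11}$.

Divisor is real, so divide each part by 11:
= 7/11 + (2/11)i


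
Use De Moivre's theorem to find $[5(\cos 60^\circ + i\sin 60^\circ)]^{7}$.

By De Moivre: z^n = r^n(cos(nθ) + i sin(nθ))
= 5^7(cos(7*60°) + i sin(7*60°))
= 78125(cos 60° + i sin 60°)
= 78125/2 + (78125*sqrt(3)/2)i


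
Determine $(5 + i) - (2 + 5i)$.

(5 - 2) + (1 - 5)i = 3 - 4i


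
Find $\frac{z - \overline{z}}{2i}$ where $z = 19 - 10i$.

z - conjugate(z) = 2bi
(z - conjugate(z))/(2i) = 2bi/(2i) = b = -10


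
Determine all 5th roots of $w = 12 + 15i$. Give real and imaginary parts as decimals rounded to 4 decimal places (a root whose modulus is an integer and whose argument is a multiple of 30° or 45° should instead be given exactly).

|w| = sqrt(369) ≈ 19.209373, arg(w) ≈ 51.340192°
Root modulus = sqrt(369)^(1/5) ≈ 1.805937
Root arguments: θ_k = (arg(w) + 360°k)/5 for k = 0, 1, ..., 4
Compute each root as (root modulus)(cos θ_k + i sin θ_k) using full-precision intermediates, then round to 4 decimal places.
Roots: 1.7770 + 0.3219i, 0.2430 + 1.7895i, -1.6269 + 0.7841i, -1.2484 - 1.3049i, 0.8553 - 1.5906i


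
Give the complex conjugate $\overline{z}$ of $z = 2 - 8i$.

If z = a + bi, then conjugate(z) = a - bi
conjugate(2 - 8i) = 2 + 8i


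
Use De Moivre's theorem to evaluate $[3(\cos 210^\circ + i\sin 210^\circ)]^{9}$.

By De Moivre: z^n = r^n(cos(nθ) + i sin(nθ))
= 3^9(cos(9*210°) + i sin(9*210°))
= 19683(cos 90° + i sin 90°)
= 19683i


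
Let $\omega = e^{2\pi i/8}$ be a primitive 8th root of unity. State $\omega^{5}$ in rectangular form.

ω^5 = e^(2πi·5/8) = e^(i·5π/4)
= cos(5π/4) + i sin(5π/4)
= -sqrt(2)/2 - (sqrt(2)/2)i


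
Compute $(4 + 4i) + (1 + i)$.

(4 + 1) + (4 + 1)i = 5 + 5i


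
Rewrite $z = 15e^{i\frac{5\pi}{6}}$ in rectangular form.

a = r cos θ = 15 * -sqrt(3)/2 = -15*sqrt(3)/2
b = r sin θ = 15 * 1/2 = 15/2
z = -15*sqrt(3)/2 + (15/2)i


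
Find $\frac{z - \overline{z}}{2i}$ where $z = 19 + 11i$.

z - conjugate(z) = 2bi
(z - conjugate(z))/(2i) = 2bi/(2i) = b = 11


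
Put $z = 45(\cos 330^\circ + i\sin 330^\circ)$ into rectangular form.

a = r cos θ = 45 * sqrt(3)/2 = 45*sqrt(3)/2
b = r sin θ = 45 * -1/2 = -45/2
z = 45*sqrt(3)/2 - (45/2)i


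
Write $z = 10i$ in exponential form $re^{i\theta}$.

r = |z| = sqrt((0)^2 + (10)^2) = sqrt(0 + 100) = sqrt(100) = 10
a = 0 and b > 0, so z lies on the positive imaginary axis: θ = 90° = π/2
z = 10e^(i*π/2)


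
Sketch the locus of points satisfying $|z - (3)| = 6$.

|z - z0| = r describes a circle centered at z0 with radius r
Here z0 = 3 and r = 6
Locus: Circle centered at (3, 0) with radius 6


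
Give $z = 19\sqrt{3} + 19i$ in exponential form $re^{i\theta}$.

r = |z| = sqrt((19*sqrt(3))^2 + (19)^2) = sqrt(1083 + 361) = sqrt(1444) = 38
θ = arctan(b/a) = arctan(19/32.909) (quadrant-adjusted) = 30° = π/6
z = 38e^(i*π/6)


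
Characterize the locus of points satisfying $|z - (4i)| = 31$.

|z - z0| = r describes a circle centered at z0 with radius r
Here z0 = 4i and r = 31
Locus: Circle centered at (0, 4) with radius 31


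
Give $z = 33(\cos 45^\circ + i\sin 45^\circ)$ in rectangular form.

a = r cos θ = 33 * sqrt(2)/2 = 33*sqrt(2)/2
b = r sin θ = 33 * sqrt(2)/2 = 33*sqrt(2)/2
z = 33*sqrt(2)/2 + (33*sqrt(2)/2)i


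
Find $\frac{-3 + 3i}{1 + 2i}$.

Multiply numerator and denominator by conjugate (1 - 2i):
= (-3 + 3i)(1 - 2i) / (1^2 + 2^2)
= (3 + 9i) / 5
= 3/5 + (9/5)i


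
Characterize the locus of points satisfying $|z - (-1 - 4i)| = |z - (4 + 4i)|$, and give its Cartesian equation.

|z - z1| = |z - z2| means z is equidistant from z1 and z2,
i.e. the perpendicular bisector of the segment from (-1, -4) to (4, 4) (midpoint (3/2, 0)).
With z = x + yi, square both sides:
(x - (-1))^2 + (y - (-4))^2 = (x - 4)^2 + (y - 4)^2
The x^2 and y^2 terms cancel: 10x + 16y = 32 - 17 = 15
Simplify: 10x + 16y = 15
Locus: Perpendicular bisector of the segment from (-1, -4) to (4, 4): the line 10x + 16y = 15


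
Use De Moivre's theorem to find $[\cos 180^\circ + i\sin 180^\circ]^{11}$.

By De Moivre: z^n = r^n(cos(nθ) + i sin(nθ))
= 1^11(cos(11*180°) + i sin(11*180°))
= 1(cos 180° + i sin 180°)
= -1


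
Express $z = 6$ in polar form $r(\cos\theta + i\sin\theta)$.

r = |z| = sqrt(a^2 + b^2) = sqrt((6)^2 + (0)^2) = sqrt(36 + 0) = sqrt(36) = 6
b = 0 and a > 0, so z lies on the positive real axis: θ = 0°
z = 6(cos 0° + i sin 0°)


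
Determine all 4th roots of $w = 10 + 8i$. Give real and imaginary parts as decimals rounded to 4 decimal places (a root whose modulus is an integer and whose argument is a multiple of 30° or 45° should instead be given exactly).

|w| = sqrt(164) ≈ 12.806248, arg(w) ≈ 38.659808°
Root modulus = sqrt(164)^(1/4) ≈ 1.891714
Root arguments: θ_k = (arg(w) + 360°k)/4 for k = 0, 1, ..., 3
Compute each root as (root modulus)(cos θ_k + i sin θ_k) using full-precision intermediates, then round to 4 decimal places.
Roots: 1.8649 + 0.3176i, -0.3176 + 1.8649i, -1.8649 - 0.3176i, 0.3176 - 1.8649i


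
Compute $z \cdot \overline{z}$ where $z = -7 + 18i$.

z * conjugate(z) = |z|^2 = a^2 + b^2
= (-7)^2 + 18^2 = 373


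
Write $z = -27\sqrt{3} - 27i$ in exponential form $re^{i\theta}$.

r = |z| = sqrt((-27*sqrt(3))^2 + (-27)^2) = sqrt(2187 + 729) = sqrt(2916) = 54
θ = arctan(b/a) = arctan(-27/-46.7654) (quadrant-adjusted) = -150° = -5π/6
z = 54e^(-i*5π/6)


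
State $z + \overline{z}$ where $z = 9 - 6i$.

z + conjugate(z) = (a + bi) + (a - bi) = 2a
= 2 * 9 = 18


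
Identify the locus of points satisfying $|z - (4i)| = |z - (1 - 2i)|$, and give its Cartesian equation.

|z - z1| = |z - z2| means z is equidistant from z1 and z2,
i.e. the perpendicular bisector of the segment from (0, 4) to (1, -2) (midpoint (1/2, 1)).
With z = x + yi, square both sides:
(x - 0)^2 + (y - 4)^2 = (x - 1)^2 + (y - (-2))^2
The x^2 and y^2 terms cancel: 2x + (-12)y = 5 - 16 = -11
Simplify: 2x - 12y = -11
Locus: Perpendicular bisector of the segment from (0, 4) to (1, -2): the line 2x - 12y = -11


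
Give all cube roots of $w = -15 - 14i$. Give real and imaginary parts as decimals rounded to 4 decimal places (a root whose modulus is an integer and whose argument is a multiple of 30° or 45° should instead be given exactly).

|w| = sqrt(421) ≈ 20.518285, arg(w) ≈ 223.025066°
Root modulus = sqrt(421)^(1/3) ≈ 2.737665
Root arguments: θ_k = (arg(w) + 360°k)/3 for k = 0, 1, ..., 2
Compute each root as (root modulus)(cos θ_k + i sin θ_k) using full-precision intermediates, then round to 4 decimal places.
Roots: 0.7389 + 2.6361i, -2.6523 - 0.6781i, 1.9135 - 1.9579i


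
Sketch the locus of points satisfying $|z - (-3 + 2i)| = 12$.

|z - z0| = r describes a circle centered at z0 with radius r
Here z0 = -3 + 2i and r = 12
Locus: Circle centered at (-3, 2) with radius 12


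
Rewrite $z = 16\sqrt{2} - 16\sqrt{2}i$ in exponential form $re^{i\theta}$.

r = |z| = sqrt((16*sqrt(2))^2 + (-16*sqrt(2))^2) = sqrt(512 + 512) = sqrt(1024) = 32
θ = arctan(b/a) = arctan(-22.6274/22.6274) (quadrant-adjusted) = -45° = -π/4
z = 32e^(-i*π/4)


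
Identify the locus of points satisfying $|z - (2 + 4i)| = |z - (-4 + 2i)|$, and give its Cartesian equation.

|z - z1| = |z - z2| means z is equidistant from z1 and z2,
i.e. the perpendicular bisector of the segment from (2, 4) to (-4, 2) (midpoint (-1, 3)).
With z = x + yi, square both sides:
(x - 2)^2 + (y - 4)^2 = (x - (-4))^2 + (y - 2)^2
The x^2 and y^2 terms cancel: -12x + (-4)y = 20 - 20 = 0
Simplify: 3x + y = 0
Locus: Perpendicular bisector of the segment from (2, 4) to (-4, 2): the line 3x + y = 0


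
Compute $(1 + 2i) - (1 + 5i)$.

(1 - 1) + (2 - 5)i = -3i


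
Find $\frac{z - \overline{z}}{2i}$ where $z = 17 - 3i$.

z - conjugate(z) = 2bi
(z - conjugate(z))/(2i) = 2bi/(2i) = b = -3


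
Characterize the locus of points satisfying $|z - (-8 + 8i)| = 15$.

|z - z0| = r describes a circle centered at z0 with radius r
Here z0 = -8 + 8i and r = 15
Locus: Circle centered at (-8, 8) with radius 15


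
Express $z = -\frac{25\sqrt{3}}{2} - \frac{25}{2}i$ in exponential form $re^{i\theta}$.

r = |z| = sqrt((-25*sqrt(3)/2)^2 + (-25/2)^2) = sqrt(1875/4 + 625/4) = sqrt(625) = 25
θ = arctan(b/a) = arctan(-12.5/-21.6506) (quadrant-adjusted) = -150° = -5π/6
z = 25e^(-i*5π/6)


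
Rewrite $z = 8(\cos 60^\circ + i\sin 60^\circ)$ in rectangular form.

a = r cos θ = 8 * 1/2 = 4
b = r sin θ = 8 * sqrt(3)/2 = 4*sqrt(3)
z = 4 + 4*sqrt(3)i


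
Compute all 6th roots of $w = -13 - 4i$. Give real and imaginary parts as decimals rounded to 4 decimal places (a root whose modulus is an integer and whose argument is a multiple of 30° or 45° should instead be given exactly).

|w| = sqrt(185) ≈ 13.601471, arg(w) ≈ 197.102729°
Root modulus = sqrt(185)^(1/6) ≈ 1.545009
Root arguments: θ_k = (arg(w) + 360°k)/6 for k = 0, 1, ..., 5
Compute each root as (root modulus)(cos θ_k + i sin θ_k) using full-precision intermediates, then round to 4 decimal places.
Roots: 1.2979 + 0.8381i, -0.0768 + 1.5431i, -1.3748 + 0.7050i, -1.2979 - 0.8381i, 0.0768 - 1.5431i, 1.3748 - 0.7050i


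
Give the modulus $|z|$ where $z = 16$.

|z| = sqrt(a^2 + b^2) = sqrt(16^2 + 0^2) = sqrt(256) = 16


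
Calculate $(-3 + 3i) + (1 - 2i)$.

(-3 + 1) + (3 + (-2))i = -2 + i


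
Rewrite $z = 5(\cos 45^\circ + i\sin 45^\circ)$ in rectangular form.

a = r cos θ = 5 * sqrt(2)/2 = 5*sqrt(2)/2
b = r sin θ = 5 * sqrt(2)/2 = 5*sqrt(2)/2
z = 5*sqrt(2)/2 + (5*sqrt(2)/2)i


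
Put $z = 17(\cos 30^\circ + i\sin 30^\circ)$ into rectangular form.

a = r cos θ = 17 * sqrt(3)/2 = 17*sqrt(3)/2
b = r sin θ = 17 * 1/2 = 17/2
z = 17*sqrt(3)/2 + (17/2)i


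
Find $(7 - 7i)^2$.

(a + bi)^2 = a^2 - b^2 + 2abi
= 7^2 - (-7)^2 + 2*7*(-7)i
= -98i


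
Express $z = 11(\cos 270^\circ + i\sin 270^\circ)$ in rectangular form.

a = r cos θ = 11 * 0 = 0
b = r sin θ = 11 * -1 = -11
z = -11i


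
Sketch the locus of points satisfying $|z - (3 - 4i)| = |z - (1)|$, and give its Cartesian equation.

|z - z1| = |z - z2| means z is equidistant from z1 and z2,
i.e. the perpendicular bisector of the segment from (3, -4) to (1, 0) (midpoint (2, -2)).
With z = x + yi, square both sides:
(x - 3)^2 + (y - (-4))^2 = (x - 1)^2 + (y - 0)^2
The x^2 and y^2 terms cancel: -4x + 8y = 1 - 25 = -24
Simplify: x - 2y = 6
Locus: Perpendicular bisector of the segment from (3, -4) to (1, 0): the line x - 2y = 6


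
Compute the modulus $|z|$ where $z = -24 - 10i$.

|z| = sqrt(a^2 + b^2) = sqrt((-24)^2 + (-10)^2) = sqrt(676) = 26


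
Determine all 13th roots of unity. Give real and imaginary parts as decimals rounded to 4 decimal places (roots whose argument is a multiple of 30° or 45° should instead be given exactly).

ω_k = e^(2πik/13) = cos(2πk/13) + i sin(2πk/13) for k = 0, 1, ..., 12
Roots: 1, 0.8855 + 0.4647i, 0.5681 + 0.8230i, 0.1205 + 0.9927i, -0.3546 + 0.9350i, -0.7485 + 0.6631i, -0.9709 + 0.2393i, -0.9709 - 0.2393i, -0.7485 - 0.6631i, -0.3546 - 0.9350i, 0.1205 - 0.9927i, 0.5681 - 0.8230i, 0.8855 - 0.4647i


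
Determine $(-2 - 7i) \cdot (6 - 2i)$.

(a1*a2 - b1*b2) + (a1*b2 + b1*a2)i
= (-12 - 14) + (4 + (-42))i
= -26 - 38i


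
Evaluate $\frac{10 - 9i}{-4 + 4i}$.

Multiply numerator and denominator by conjugate (-4 - 4i):
= (10 - 9i)(-4 - 4i) / ((-4)^2 + 4^2)
= (-76 - 4i) / 32
Divide through by 4: (-19 - i) / 8
= -19/8 - (1/8)i


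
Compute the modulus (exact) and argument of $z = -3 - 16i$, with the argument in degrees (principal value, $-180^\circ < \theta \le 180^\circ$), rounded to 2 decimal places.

|z| = sqrt((-3)^2 + (-16)^2) = sqrt(265)
arg(z) = arctan(b/a) = arctan(-16/-3) (quadrant-adjusted) = -100.62°


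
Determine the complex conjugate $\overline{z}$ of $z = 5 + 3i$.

If z = a + bi, then conjugate(z) = a - bi
conjugate(5 + 3i) = 5 - 3i
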